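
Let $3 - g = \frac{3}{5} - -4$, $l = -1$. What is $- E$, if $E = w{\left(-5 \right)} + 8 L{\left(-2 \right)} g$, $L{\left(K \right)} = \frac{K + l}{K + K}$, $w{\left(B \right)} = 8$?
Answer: $\frac{8}{5} \approx 1.6$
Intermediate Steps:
$L{\left(K \right)} = \frac{-1 + K}{2 K}$ ($L{\left(K \right)} = \frac{K - 1}{K + K} = \frac{-1 + K}{2 K}$)
$g = - \frac{8}{5}$ ($g = 3 - \left(\frac{3}{5} - -4\right) = 3 - \left(3 \cdot \frac{1}{5} + 4\right) = 3 - \left(\frac{3}{5} + 4\right) = 3 - \frac{23}{5} = - \frac{8}{5} \approx -1.6$)
$E = - \frac{8}{5}$ ($E = 8 + 8 \frac{-1 - 2}{2 \left(-2\right)} \left(- \frac{8}{5}\right) = 8 + 8 \cdot \frac{1}{2} \left(- \frac{1}{2}\right) \left(-3\right) \left(- \frac{8}{5}\right) = 8 + 8 \cdot \frac{3}{4} \left(- \frac{8}{5}\right) = 8 + 8 \left(- \frac{6}{5}\right) = 8 - \frac{48}{5} = - \frac{8}{5} \approx -1.6$)
$- E = \left(-1\right) \left(- \frac{8}{5}\right) = \frac{8}{5}$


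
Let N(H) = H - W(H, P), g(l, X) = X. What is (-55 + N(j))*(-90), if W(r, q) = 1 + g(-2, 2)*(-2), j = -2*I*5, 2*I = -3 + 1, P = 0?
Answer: 3780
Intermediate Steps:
I = -1 (I = (-3 + 1)/2 = (1/2)*(-2) = -1)
j = 10 (j = -2*(-1)*5 = 2*5 = 10)
W(r, q) = -3 (W(r, q) = 1 + 2*(-2) = 1 - 4 = -3)
N(H) = 3 + H (N(H) = H - 1*(-3) = H + 3 = 3 + H)
(-55 + N(j))*(-90) = (-55 + (3 + 10))*(-90) = (-55 + 13)*(-90) = -42*(-90) = 3780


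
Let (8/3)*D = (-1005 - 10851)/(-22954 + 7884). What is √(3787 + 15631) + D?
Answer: 2223/7535 + √19418 ≈ 139.64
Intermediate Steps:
D = 2223/7535 (D = 3*((-1005 - 10851)/(-22954 + 7884))/8 = 3*(-11856/(-15070))/8 = 3*(-11856*(-1/15070))/8 = (3/8)*(5928/7535) = 2223/7535 ≈ 0.29502)
√(3787 + 15631) + D = √(3787 + 15631) + 2223/7535 = √19418 + 2223/7535 = 2223/7535 + √19418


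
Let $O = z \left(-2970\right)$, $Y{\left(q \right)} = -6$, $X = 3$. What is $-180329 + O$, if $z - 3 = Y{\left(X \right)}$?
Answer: $-171419$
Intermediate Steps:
$z = -3$ ($z = 3 - 6 = -3$)
$O = 8910$ ($O = \left(-3\right) \left(-2970\right) = 8910$)
$-180329 + O = -180329 + 8910 = -171419$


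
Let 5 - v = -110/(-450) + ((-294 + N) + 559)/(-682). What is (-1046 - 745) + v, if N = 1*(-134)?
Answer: -54813947/30690 ≈ -1786.1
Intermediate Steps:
N = -134
v = 151843/30690 (v = 5 - (-110/(-450) + ((-294 - 134) + 559)/(-682)) = 5 - (-110*(-1/450) + (-428 + 559)*(-1/682)) = 5 - (11/45 + 131*(-1/682)) = 5 - (11/45 - 131/682) = 5 - 1*1607/30690 = 5 - 1607/30690 = 151843/30690 ≈ 4.9476)
(-1046 - 745) + v = (-1046 - 745) + 151843/30690 = -1791 + 151843/30690 = -54813947/30690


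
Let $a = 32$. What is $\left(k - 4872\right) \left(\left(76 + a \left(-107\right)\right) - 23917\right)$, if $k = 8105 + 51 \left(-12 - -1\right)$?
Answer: $-72852080$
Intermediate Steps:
$k = 7544$ ($k = 8105 + 51 \left(-12 + 1\right) = 8105 + 51 \left(-11\right) = 8105 - 561 = 7544$)
$\left(k - 4872\right) \left(\left(76 + a \left(-107\right)\right) - 23917\right) = \left(7544 - 4872\right) \left(\left(76 + 32 \left(-107\right)\right) - 23917\right) = 2672 \left(\left(76 - 3424\right) - 23917\right) = 2672 \left(-3348 - 23917\right) = 2672 \left(-27265\right) = -72852080$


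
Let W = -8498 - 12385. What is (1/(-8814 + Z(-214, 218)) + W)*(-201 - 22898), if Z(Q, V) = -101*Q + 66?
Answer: 6206254958023/12866 ≈ 4.8238e+8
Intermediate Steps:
W = -20883
Z(Q, V) = 66 - 101*Q
(1/(-8814 + Z(-214, 218)) + W)*(-201 - 22898) = (1/(-8814 + (66 - 101*(-214))) - 20883)*(-201 - 22898) = (1/(-8814 + (66 + 21614)) - 20883)*(-23099) = (1/(-8814 + 21680) - 20883)*(-23099) = (1/12866 - 20883)*(-23099) = -268680677/12866*(-23099) = 6206254958023/12866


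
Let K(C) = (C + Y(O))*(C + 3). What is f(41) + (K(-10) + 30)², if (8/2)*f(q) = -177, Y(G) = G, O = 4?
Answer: 20559/4 ≈ 5139.8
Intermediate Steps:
f(q) = -177/4 (f(q) = (¼)*(-177) = -177/4)
K(C) = (3 + C)*(4 + C) (K(C) = (C + 4)*(C + 3) = (4 + C)*(3 + C) = (3 + C)*(4 + C))
f(41) + (K(-10) + 30)² = -177/4 + ((12 + (-10)² + 7*(-10)) + 30)² = -177/4 + ((12 + 100 - 70) + 30)² = -177/4 + (42 + 30)² = -177/4 + 72² = -177/4 + 5184 = 20559/4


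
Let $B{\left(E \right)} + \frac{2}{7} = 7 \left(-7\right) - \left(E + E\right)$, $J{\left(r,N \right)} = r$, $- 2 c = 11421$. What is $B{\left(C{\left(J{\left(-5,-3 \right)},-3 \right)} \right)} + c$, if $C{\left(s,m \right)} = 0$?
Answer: $- \frac{80637}{14} \approx -5759.8$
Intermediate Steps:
$c = - \frac{11421}{2}$ ($c = \left(- \frac{1}{2}\right) 11421 = - \frac{11421}{2} \approx -5710.5$)
$B{\left(E \right)} = - \frac{345}{7} - 2 E$ ($B{\left(E \right)} = - \frac{2}{7} + \left(7 \left(-7\right) - \left(E + E\right)\right) = - \frac{2}{7} - \left(49 + 2 E\right) = - \frac{345}{7} - 2 E$)
$B{\left(C{\left(J{\left(-5,-3 \right)},-3 \right)} \right)} + c = \left(- \frac{345}{7} - 0\right) - \frac{11421}{2} = \left(- \frac{345}{7} + 0\right) - \frac{11421}{2} = - \frac{345}{7} - \frac{11421}{2} = - \frac{80637}{14}$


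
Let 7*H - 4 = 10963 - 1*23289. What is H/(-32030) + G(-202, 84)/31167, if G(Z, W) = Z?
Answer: 169374677/3493976535 ≈ 0.048476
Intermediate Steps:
H = -12322/7 (H = 4/7 + (10963 - 1*23289)/7 = 4/7 + (10963 - 23289)/7 = 4/7 + (⅐)*(-12326) = 4/7 - 12326/7 = -12322/7 ≈ -1760.3)
H/(-32030) + G(-202, 84)/31167 = -12322/7/(-32030) - 202/31167 = -12322/7*(-1/32030) - 202*1/31167 = 6161/112105 - 202/31167 = 169374677/3493976535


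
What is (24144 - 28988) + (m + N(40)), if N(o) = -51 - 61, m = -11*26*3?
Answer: -5814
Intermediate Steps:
m = -858 (m = -286*3 = -858)
N(o) = -112
(24144 - 28988) + (m + N(40)) = (24144 - 28988) + (-858 - 112) = -4844 - 970 = -5814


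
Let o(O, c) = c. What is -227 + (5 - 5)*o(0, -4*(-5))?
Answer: -227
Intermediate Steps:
-227 + (5 - 5)*o(0, -4*(-5)) = -227 + (5 - 5)*(-4*(-5)) = -227 + 0*20 = -227 + 0 = -227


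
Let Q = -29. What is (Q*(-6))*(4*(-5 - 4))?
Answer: -6264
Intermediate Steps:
(Q*(-6))*(4*(-5 - 4)) = (-29*(-6))*(4*(-5 - 4)) = 174*(4*(-9)) = 174*(-36) = -6264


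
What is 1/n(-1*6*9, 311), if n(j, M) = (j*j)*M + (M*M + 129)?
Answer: 1/1003726 ≈ 9.9629e-7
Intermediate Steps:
n(j, M) = 129 + M² + M*j² (n(j, M) = j²*M + (M² + 129) = M*j² + (129 + M²) = 129 + M² + M*j²)
1/n(-1*6*9, 311) = 1/(129 + 311² + 311*(-1*6*9)²) = 1/(129 + 96721 + 311*(-6*9)²) = 1/(129 + 96721 + 311*(-54)²) = 1/(129 + 96721 + 311*2916) = 1/(129 + 96721 + 906876) = 1/1003726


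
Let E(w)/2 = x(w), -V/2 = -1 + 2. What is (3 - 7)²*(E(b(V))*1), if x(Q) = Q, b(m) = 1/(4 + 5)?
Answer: 32/9 ≈ 3.5556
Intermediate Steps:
V = -2 (V = -2*(-1 + 2) = -2*1 = -2)
b(m) = ⅑ (b(m) = 1/9 = ⅑)
E(w) = 2*w
(3 - 7)²*(E(b(V))*1) = (3 - 7)²*((2*(⅑))*1) = (-4)²*((2/9)*1) = 16*(2/9) = 32/9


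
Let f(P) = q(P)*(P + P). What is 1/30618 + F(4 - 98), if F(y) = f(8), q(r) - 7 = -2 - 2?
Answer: 1469665/30618 ≈ 48.000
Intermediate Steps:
q(r) = 3 (q(r) = 7 + (-2 - 2) = 7 - 4 = 3)
f(P) = 6*P (f(P) = 3*(P + P) = 3*(2*P) = 6*P)
F(y) = 48 (F(y) = 6*8 = 48)
1/30618 + F(4 - 98) = 1/30618 + 48 = 1469665/30618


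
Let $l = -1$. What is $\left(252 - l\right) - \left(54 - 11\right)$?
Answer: $210$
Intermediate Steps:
$\left(252 - l\right) - \left(54 - 11\right) = \left(252 - -1\right) - \left(54 - 11\right) = \left(252 + 1\right) - 43 = 253 - 43 = 210$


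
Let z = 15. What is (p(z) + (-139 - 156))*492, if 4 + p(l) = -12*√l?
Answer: -147108 - 5904*√15 ≈ -1.6997e+5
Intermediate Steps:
p(l) = -4 - 12*√l
(p(z) + (-139 - 156))*492 = ((-4 - 12*√15) + (-139 - 156))*492 = ((-4 - 12*√15) - 295)*492 = (-299 - 12*√15)*492 = -147108 - 5904*√15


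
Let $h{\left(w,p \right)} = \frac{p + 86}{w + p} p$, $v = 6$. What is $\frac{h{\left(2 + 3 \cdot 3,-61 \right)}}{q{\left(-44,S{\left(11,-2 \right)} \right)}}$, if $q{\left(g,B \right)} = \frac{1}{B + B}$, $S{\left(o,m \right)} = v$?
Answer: $366$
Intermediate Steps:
$S{\left(o,m \right)} = 6$
$q{\left(g,B \right)} = \frac{1}{2 B}$
$h{\left(w,p \right)} = \frac{p \left(86 + p\right)}{p + w}$ ($h{\left(w,p \right)} = \frac{86 + p}{p + w} p = \frac{p \left(86 + p\right)}{p + w}$)
$\frac{h{\left(2 + 3 \cdot 3,-61 \right)}}{q{\left(-44,S{\left(11,-2 \right)} \right)}} = \frac{\left(-61\right) \frac{1}{-61 + \left(2 + 3 \cdot 3\right)} \left(86 - 61\right)}{\frac{1}{2} \cdot \frac{1}{6}} = \frac{\left(-61\right) \frac{1}{-61 + \left(2 + 9\right)} 25}{\frac{1}{2} \cdot \frac{1}{6}} = \left(-61\right) \frac{1}{-61 + 11} \cdot 25 \frac{1}{\frac{1}{12}} = \left(-61\right) \frac{1}{-50} \cdot 25 \cdot 12 = \left(-61\right) \left(- \frac{1}{50}\right) 25 \cdot 12 = \frac{61}{2} \cdot 12 = 366$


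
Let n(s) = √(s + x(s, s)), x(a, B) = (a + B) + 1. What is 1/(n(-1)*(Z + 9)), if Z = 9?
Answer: -I*√2/36 ≈ -0.039284*I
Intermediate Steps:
x(a, B) = 1 + B + a (x(a, B) = (B + a) + 1 = 1 + B + a)
n(s) = √(1 + 3*s) (n(s) = √(s + (1 + s + s)) = √(s + (1 + 2*s)) = √(1 + 3*s))
1/(n(-1)*(Z + 9)) = 1/(√(1 + 3*(-1))*(9 + 9)) = 1/(√(1 - 3)*18) = 1/(√(-2)*18) = 1/((I*√2)*18) = 1/(18*I*√2) = -I*√2/36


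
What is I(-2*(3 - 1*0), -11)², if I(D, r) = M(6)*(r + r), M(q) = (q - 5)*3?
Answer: 4356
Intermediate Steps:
M(q) = -15 + 3*q (M(q) = (-5 + q)*3 = -15 + 3*q)
I(D, r) = 6*r (I(D, r) = (-15 + 3*6)*(r + r) = (-15 + 18)*(2*r) = 3*(2*r) = 6*r)
I(-2*(3 - 1*0), -11)² = (6*(-11))² = (-66)² = 4356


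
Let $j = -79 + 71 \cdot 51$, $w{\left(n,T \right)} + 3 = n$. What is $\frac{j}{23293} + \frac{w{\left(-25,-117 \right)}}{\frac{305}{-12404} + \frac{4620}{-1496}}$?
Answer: $\frac{139853904162}{15289408735} \approx 9.1471$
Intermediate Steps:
$w{\left(n,T \right)} = -3 + n$
$j = 3542$ ($j = -79 + 3621 = 3542$)
$\frac{j}{23293} + \frac{w{\left(-25,-117 \right)}}{\frac{305}{-12404} + \frac{4620}{-1496}} = \frac{3542}{23293} + \frac{-3 - 25}{\frac{305}{-12404} + \frac{4620}{-1496}} = 3542 \cdot \frac{1}{23293} - \frac{28}{305 \left(- \frac{1}{12404}\right) + 4620 \left(- \frac{1}{1496}\right)} = \frac{3542}{23293} - \frac{28}{- \frac{305}{12404} - \frac{105}{34}} = \frac{3542}{23293} - \frac{28}{- \frac{656395}{210868}} = \frac{3542}{23293} - - \frac{5904304}{656395} = \frac{3542}{23293} + \frac{5904304}{656395} = \frac{139853904162}{15289408735}$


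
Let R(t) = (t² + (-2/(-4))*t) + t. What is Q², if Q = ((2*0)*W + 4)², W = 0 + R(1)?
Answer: 256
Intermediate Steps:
R(t) = t² + 3*t/2 (R(t) = (t² + (-2*(-¼))*t) + t = (t² + t/2) + t = t² + 3*t/2)
W = 5/2 (W = 0 + (½)*1*(3 + 2*1) = 0 + (½)*1*(3 + 2) = 0 + (½)*1*5 = 0 + 5/2 = 5/2 ≈ 2.5000)
Q = 16 (Q = ((2*0)*(5/2) + 4)² = (0*(5/2) + 4)² = (0 + 4)² = 4² = 16)
Q² = 16² = 256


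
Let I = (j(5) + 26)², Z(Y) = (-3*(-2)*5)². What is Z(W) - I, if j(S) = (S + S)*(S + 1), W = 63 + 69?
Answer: -6496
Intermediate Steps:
W = 132
Z(Y) = 900 (Z(Y) = (6*5)² = 30² = 900)
j(S) = 2*S*(1 + S) (j(S) = (2*S)*(1 + S) = 2*S*(1 + S))
I = 7396 (I = (2*5*(1 + 5) + 26)² = (2*5*6 + 26)² = (60 + 26)² = 86² = 7396)
Z(W) - I = 900 - 1*7396 = 900 - 7396 = -6496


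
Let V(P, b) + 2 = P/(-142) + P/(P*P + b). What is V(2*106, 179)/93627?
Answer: -11175452/299955909591 ≈ -3.7257e-5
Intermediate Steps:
V(P, b) = -2 - P/142 + P/(b + P**2) (V(P, b) = -2 + (P/(-142) + P/(P*P + b)) = -2 + (P*(-1/142) + P/(P**2 + b)) = -2 + (-P/142 + P/(b + P**2)) = -2 - P/142 + P/(b + P**2))
V(2*106, 179)/93627 = ((2*106 - 2*179 - 2*(2*106)**2 - (2*106)**3/142 - 1/142*2*106*179)/(179 + (2*106)**2))/93627 = ((212 - 358 - 2*212**2 - 1/142*212**3 - 1/142*212*179)/(179 + 212**2))*(1/93627) = ((212 - 358 - 2*44944 - 1/142*9528128 - 18974/71)/(179 + 44944))*(1/93627) = ((212 - 358 - 89888 - 4764064/71 - 18974/71)/45123)*(1/93627) = ((1/45123)*(-11175452/71))*(1/93627) = -11175452/3203733*1/93627 = -11175452/299955909591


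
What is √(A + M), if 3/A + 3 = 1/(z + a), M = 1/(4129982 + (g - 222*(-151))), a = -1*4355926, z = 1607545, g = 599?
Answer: I*√294699411260552836054475930/17166814432916 ≈ 1.0*I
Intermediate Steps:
a = -4355926
M = 1/4164103 (M = 1/(4129982 + (599 - 222*(-151))) = 1/(4129982 + (599 + 33522)) = 1/(4129982 + 34121) = 1/4164103 ≈ 2.4015e-7)
A = -8245143/8245144 (A = 3/(-3 + 1/(1607545 - 4355926)) = 3/(-3 + 1/(-2748381)) = 3/(-3 - 1/2748381) = 3/(-8245144/2748381) = 3*(-2748381/8245144) = -8245143/8245144 ≈ -1.0000)
√(A + M) = √(-8245143/8245144 + 1/4164103) = √(-34333616456585/34333628865832) = I*√294699411260552836054475930/17166814432916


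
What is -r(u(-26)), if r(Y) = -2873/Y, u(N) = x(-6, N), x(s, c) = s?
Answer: -2873/6 ≈ -478.83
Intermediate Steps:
u(N) = -6
-r(u(-26)) = -(-2873)/(-6) = -(-2873)*(-1)/6 = -1*2873/6 = -2873/6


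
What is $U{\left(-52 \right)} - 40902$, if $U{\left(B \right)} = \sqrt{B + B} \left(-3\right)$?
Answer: $-40902 - 6 i \sqrt{26} \approx -40902.0 - 30.594 i$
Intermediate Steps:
$U{\left(B \right)} = - 3 \sqrt{2} \sqrt{B}$ ($U{\left(B \right)} = \sqrt{2 B} \left(-3\right) = \sqrt{2} \sqrt{B} \left(-3\right) = - 3 \sqrt{2} \sqrt{B}$)
$U{\left(-52 \right)} - 40902 = - 3 \sqrt{2} \sqrt{-52} - 40902 = - 3 \sqrt{2} \cdot 2 i \sqrt{13} - 40902 = - 6 i \sqrt{26} - 40902 = -40902 - 6 i \sqrt{26}$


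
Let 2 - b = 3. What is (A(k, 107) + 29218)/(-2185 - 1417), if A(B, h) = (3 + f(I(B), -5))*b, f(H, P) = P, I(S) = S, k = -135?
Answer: -14610/1801 ≈ -8.1122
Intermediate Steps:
b = -1 (b = 2 - 1*3 = 2 - 3 = -1)
A(B, h) = 2 (A(B, h) = (3 - 5)*(-1) = -2*(-1) = 2)
(A(k, 107) + 29218)/(-2185 - 1417) = (2 + 29218)/(-2185 - 1417) = 29220/(-3602) = 29220*(-1/3602) = -14610/1801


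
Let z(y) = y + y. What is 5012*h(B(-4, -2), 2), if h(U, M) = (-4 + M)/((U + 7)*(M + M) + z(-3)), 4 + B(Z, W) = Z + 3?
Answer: -5012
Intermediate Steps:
z(y) = 2*y
B(Z, W) = -1 + Z (B(Z, W) = -4 + (Z + 3) = -4 + (3 + Z) = -1 + Z)
h(U, M) = (-4 + M)/(-6 + 2*M*(7 + U)) (h(U, M) = (-4 + M)/((U + 7)*(M + M) + 2*(-3)) = (-4 + M)/((7 + U)*(2*M) - 6) = (-4 + M)/(2*M*(7 + U) - 6) = (-4 + M)/(-6 + 2*M*(7 + U)))
5012*h(B(-4, -2), 2) = 5012*((-4 + 2)/(2*(-3 + 7*2 + 2*(-1 - 4)))) = 5012*((½)*(-2)/(-3 + 14 + 2*(-5))) = 5012*((½)*(-2)/(-3 + 14 - 10)) = 5012*((½)*(-2)/1) = 5012*((½)*1*(-2)) = 5012*(-1) = -5012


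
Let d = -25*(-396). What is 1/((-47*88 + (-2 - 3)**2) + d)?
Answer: 1/5789 ≈ 0.00017274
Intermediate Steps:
d = 9900
1/((-47*88 + (-2 - 3)**2) + d) = 1/((-47*88 + (-2 - 3)**2) + 9900) = 1/((-4136 + (-5)**2) + 9900) = 1/((-4136 + 25) + 9900) = 1/(-4111 + 9900) = 1/5789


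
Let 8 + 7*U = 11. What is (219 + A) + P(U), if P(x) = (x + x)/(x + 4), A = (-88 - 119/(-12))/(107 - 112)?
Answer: 436747/1860 ≈ 234.81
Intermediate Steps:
U = 3/7 (U = -8/7 + (1/7)*11 = -8/7 + 11/7 = 3/7 ≈ 0.42857)
A = 937/60 (A = (-88 - 119*(-1/12))/(-5) = (-88 + 119/12)*(-1/5) = -937/12*(-1/5) = 937/60 ≈ 15.617)
P(x) = 2*x/(4 + x) (P(x) = (2*x)/(4 + x) = 2*x/(4 + x))
(219 + A) + P(U) = (219 + 937/60) + 2*(3/7)/(4 + 3/7) = 14077/60 + 2*(3/7)/(31/7) = 14077/60 + 2*(3/7)*(7/31) = 14077/60 + 6/31 = 436747/1860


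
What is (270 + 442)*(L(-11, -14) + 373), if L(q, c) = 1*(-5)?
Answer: 262016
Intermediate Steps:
L(q, c) = -5
(270 + 442)*(L(-11, -14) + 373) = (270 + 442)*(-5 + 373) = 712*368 = 262016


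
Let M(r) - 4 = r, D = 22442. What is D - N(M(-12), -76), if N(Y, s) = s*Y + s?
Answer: 21910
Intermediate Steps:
M(r) = 4 + r
N(Y, s) = s + Y*s (N(Y, s) = Y*s + s = s + Y*s)
D - N(M(-12), -76) = 22442 - (-76)*(1 + (4 - 12)) = 22442 - (-76)*(1 - 8) = 22442 - (-76)*(-7) = 22442 - 1*532 = 22442 - 532 = 21910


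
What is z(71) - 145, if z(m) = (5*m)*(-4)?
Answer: -1565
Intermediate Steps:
z(m) = -20*m
z(71) - 145 = -20*71 - 145 = -1420 - 145 = -1565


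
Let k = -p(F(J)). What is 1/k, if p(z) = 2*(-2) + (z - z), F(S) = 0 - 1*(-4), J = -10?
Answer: ¼ ≈ 0.25000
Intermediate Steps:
F(S) = 4 (F(S) = 0 + 4 = 4)
p(z) = -4 (p(z) = -4 + 0 = -4)
k = 4 (k = -1*(-4) = 4)
1/k = 1/4 = ¼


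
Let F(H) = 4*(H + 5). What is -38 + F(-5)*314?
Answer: -38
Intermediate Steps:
F(H) = 20 + 4*H (F(H) = 4*(5 + H) = 20 + 4*H)
-38 + F(-5)*314 = -38 + (20 + 4*(-5))*314 = -38 + (20 - 20)*314 = -38 + 0*314 = -38 + 0 = -38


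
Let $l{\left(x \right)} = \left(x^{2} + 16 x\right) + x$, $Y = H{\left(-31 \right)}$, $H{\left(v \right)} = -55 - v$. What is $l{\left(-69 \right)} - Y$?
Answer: $3612$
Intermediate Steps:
$Y = -24$ ($Y = -55 - -31 = -55 + 31 = -24$)
$l{\left(x \right)} = x^{2} + 17 x$
$l{\left(-69 \right)} - Y = - 69 \left(17 - 69\right) - -24 = \left(-69\right) \left(-52\right) + 24 = 3588 + 24 = 3612$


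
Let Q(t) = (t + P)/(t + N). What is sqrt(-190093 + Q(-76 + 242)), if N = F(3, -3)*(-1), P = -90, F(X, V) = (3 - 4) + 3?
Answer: I*sqrt(319545554)/41 ≈ 436.0*I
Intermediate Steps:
F(X, V) = 2 (F(X, V) = -1 + 3 = 2)
N = -2 (N = 2*(-1) = -2)
Q(t) = (-90 + t)/(-2 + t) (Q(t) = (t - 90)/(t - 2) = (-90 + t)/(-2 + t))
sqrt(-190093 + Q(-76 + 242)) = sqrt(-190093 + (-90 + (-76 + 242))/(-2 + (-76 + 242))) = sqrt(-190093 + (-90 + 166)/(-2 + 166)) = sqrt(-190093 + 76/164) = sqrt(-190093 + (1/164)*76) = sqrt(-190093 + 19/41) = sqrt(-7793794/41) = I*sqrt(319545554)/41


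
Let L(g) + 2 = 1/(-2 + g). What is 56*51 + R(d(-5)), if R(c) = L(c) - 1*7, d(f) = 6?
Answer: 11389/4 ≈ 2847.3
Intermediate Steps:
L(g) = -2 + 1/(-2 + g)
R(c) = -7 + (5 - 2*c)/(-2 + c) (R(c) = (5 - 2*c)/(-2 + c) - 1*7 = (5 - 2*c)/(-2 + c) - 7 = -7 + (5 - 2*c)/(-2 + c))
56*51 + R(d(-5)) = 56*51 + (19 - 9*6)/(-2 + 6) = 2856 + (19 - 54)/4 = 2856 + (¼)*(-35) = 2856 - 35/4 = 11389/4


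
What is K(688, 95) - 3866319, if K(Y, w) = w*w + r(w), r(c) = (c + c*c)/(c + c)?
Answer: -3857246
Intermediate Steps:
r(c) = (c + c**2)/(2*c) (r(c) = (c + c**2)/((2*c)) = (c + c**2)*(1/(2*c)) = (c + c**2)/(2*c))
K(Y, w) = 1/2 + w**2 + w/2 (K(Y, w) = w*w + (1/2 + w/2) = w**2 + (1/2 + w/2) = 1/2 + w**2 + w/2)
K(688, 95) - 3866319 = (1/2 + 95**2 + (1/2)*95) - 3866319 = (1/2 + 9025 + 95/2) - 3866319 = 9073 - 3866319 = -3857246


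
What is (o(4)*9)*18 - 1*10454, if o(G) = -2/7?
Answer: -73502/7 ≈ -10500.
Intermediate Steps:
o(G) = -2/7 (o(G) = -2*1/7 = -2/7)
(o(4)*9)*18 - 1*10454 = -2/7*9*18 - 1*10454 = -18/7*18 - 10454 = -324/7 - 10454 = -73502/7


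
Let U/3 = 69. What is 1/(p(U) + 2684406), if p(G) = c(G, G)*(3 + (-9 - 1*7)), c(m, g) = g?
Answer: 1/2681715 ≈ 3.7290e-7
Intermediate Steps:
U = 207 (U = 3*69 = 207)
p(G) = -13*G (p(G) = G*(3 + (-9 - 1*7)) = G*(3 + (-9 - 7)) = G*(3 - 16) = G*(-13) = -13*G)
1/(p(U) + 2684406) = 1/(-13*207 + 2684406) = 1/(-2691 + 2684406) = 1/2681715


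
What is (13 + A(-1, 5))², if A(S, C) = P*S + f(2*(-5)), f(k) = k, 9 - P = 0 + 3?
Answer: 9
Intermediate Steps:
P = 6 (P = 9 - (0 + 3) = 9 - 1*3 = 9 - 3 = 6)
A(S, C) = -10 + 6*S (A(S, C) = 6*S + 2*(-5) = 6*S - 10 = -10 + 6*S)
(13 + A(-1, 5))² = (13 + (-10 + 6*(-1)))² = (13 + (-10 - 6))² = (13 - 16)² = (-3)² = 9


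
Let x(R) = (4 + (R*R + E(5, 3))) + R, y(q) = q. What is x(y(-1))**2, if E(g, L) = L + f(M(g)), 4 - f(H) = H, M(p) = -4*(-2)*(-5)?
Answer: 2601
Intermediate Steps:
M(p) = -40 (M(p) = 8*(-5) = -40)
f(H) = 4 - H
E(g, L) = 44 + L (E(g, L) = L + (4 - 1*(-40)) = L + (4 + 40) = L + 44 = 44 + L)
x(R) = 51 + R + R**2 (x(R) = (4 + (R*R + (44 + 3))) + R = (4 + (R**2 + 47)) + R = (4 + (47 + R**2)) + R = (51 + R**2) + R = 51 + R + R**2)
x(y(-1))**2 = (51 - 1 + (-1)**2)**2 = (51 - 1 + 1)**2 = 51**2 = 2601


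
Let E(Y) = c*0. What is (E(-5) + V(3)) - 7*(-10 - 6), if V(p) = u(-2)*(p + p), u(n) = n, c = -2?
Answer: 100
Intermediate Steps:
E(Y) = 0 (E(Y) = -2*0 = 0)
V(p) = -4*p (V(p) = -2*(p + p) = -4*p)
(E(-5) + V(3)) - 7*(-10 - 6) = (0 - 4*3) - 7*(-10 - 6) = (0 - 12) - 7*(-16) = -12 + 112 = 100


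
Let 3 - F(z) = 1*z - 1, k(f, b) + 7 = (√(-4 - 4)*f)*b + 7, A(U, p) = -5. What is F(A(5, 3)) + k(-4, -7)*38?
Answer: 9 + 2128*I*√2 ≈ 9.0 + 3009.4*I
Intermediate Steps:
k(f, b) = 2*I*b*f*√2 (k(f, b) = -7 + ((√(-4 - 4)*f)*b + 7) = -7 + ((√(-8)*f)*b + 7) = -7 + (((2*I*√2)*f)*b + 7) = -7 + ((2*I*f*√2)*b + 7) = -7 + (2*I*b*f*√2 + 7) = -7 + (7 + 2*I*b*f*√2) = 2*I*b*f*√2)
F(z) = 4 - z (F(z) = 3 - (1*z - 1) = 3 - (z - 1) = 3 - (-1 + z) = 3 + (1 - z) = 4 - z)
F(A(5, 3)) + k(-4, -7)*38 = (4 - 1*(-5)) + (2*I*(-7)*(-4)*√2)*38 = (4 + 5) + (56*I*√2)*38 = 9 + 2128*I*√2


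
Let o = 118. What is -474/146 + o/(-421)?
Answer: -108391/30733 ≈ -3.5269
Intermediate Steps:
-474/146 + o/(-421) = -474/146 + 118/(-421) = -474*1/146 + 118*(-1/421) = -237/73 - 118/421 = -108391/30733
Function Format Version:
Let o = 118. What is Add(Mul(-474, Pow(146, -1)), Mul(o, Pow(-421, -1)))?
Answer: Rational(-108391, 30733) ≈ -3.5269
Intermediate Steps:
Add(Mul(-474, Pow(146, -1)), Mul(o, Pow(-421, -1))) = Add(Mul(-474, Pow(146, -1)), Mul(118, Pow(-421, -1))) = Add(Mul(-474, Rational(1, 146)), Mul(118, Rational(-1, 421))) = Add(Rational(-237, 73), Rational(-118, 421)) = Rational(-108391, 30733)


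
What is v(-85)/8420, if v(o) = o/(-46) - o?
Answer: 799/77464 ≈ 0.010314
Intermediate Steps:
v(o) = -47*o/46 (v(o) = o*(-1/46) - o = -o/46 - o = -47*o/46)
v(-85)/8420 = -47/46*(-85)/8420 = (3995/46)*(1/8420) = 799/77464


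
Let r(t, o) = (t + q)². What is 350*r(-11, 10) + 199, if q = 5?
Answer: 12799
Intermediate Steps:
r(t, o) = (5 + t)² (r(t, o) = (t + 5)² = (5 + t)²)
350*r(-11, 10) + 199 = 350*(5 - 11)² + 199 = 350*(-6)² + 199 = 350*36 + 199 = 12600 + 199 = 12799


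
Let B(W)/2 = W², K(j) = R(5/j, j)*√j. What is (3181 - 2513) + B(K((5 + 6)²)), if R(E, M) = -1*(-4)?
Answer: 4540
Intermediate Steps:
R(E, M) = 4
K(j) = 4*√j
B(W) = 2*W²
(3181 - 2513) + B(K((5 + 6)²)) = (3181 - 2513) + 2*(4*√((5 + 6)²))² = 668 + 2*(4*√(11²))² = 668 + 2*(4*√121)² = 668 + 2*(4*11)² = 668 + 2*44² = 668 + 2*1936 = 668 + 3872 = 4540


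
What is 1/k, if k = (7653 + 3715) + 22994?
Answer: 1/34362 ≈ 2.9102e-5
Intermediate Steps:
k = 34362 (k = 11368 + 22994 = 34362)
1/k = 1/34362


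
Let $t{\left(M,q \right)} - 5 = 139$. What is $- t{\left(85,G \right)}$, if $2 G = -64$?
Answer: $-144$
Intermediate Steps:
$G = -32$ ($G = \frac{1}{2} \left(-64\right) = -32$)
$t{\left(M,q \right)} = 144$ ($t{\left(M,q \right)} = 5 + 139 = 144$)
$- t{\left(85,G \right)} = \left(-1\right) 144 = -144$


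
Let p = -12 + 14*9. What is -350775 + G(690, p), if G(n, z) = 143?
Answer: -350632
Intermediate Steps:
p = 114 (p = -12 + 126 = 114)
-350775 + G(690, p) = -350775 + 143 = -350632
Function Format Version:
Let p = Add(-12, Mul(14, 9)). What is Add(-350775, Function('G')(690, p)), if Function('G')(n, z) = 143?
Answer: -350632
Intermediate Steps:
p = 114 (p = Add(-12, 126) = 114)
Add(-350775, Function('G')(690, p)) = Add(-350775, 143) = -350632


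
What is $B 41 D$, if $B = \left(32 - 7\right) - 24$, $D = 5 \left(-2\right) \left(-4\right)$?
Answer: $1640$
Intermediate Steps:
$D = 40$ ($D = \left(-10\right) \left(-4\right) = 40$)
$B = 1$ ($B = 25 - 24 = 1$)
$B 41 D = 1 \cdot 41 \cdot 40 = 41 \cdot 40 = 1640$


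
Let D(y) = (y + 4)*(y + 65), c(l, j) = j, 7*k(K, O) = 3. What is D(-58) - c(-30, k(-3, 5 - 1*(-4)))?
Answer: -2649/7 ≈ -378.43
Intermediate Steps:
k(K, O) = 3/7 (k(K, O) = (⅐)*3 = 3/7)
D(y) = (4 + y)*(65 + y)
D(-58) - c(-30, k(-3, 5 - 1*(-4))) = (260 + (-58)² + 69*(-58)) - 1*3/7 = (260 + 3364 - 4002) - 3/7 = -378 - 3/7 = -2649/7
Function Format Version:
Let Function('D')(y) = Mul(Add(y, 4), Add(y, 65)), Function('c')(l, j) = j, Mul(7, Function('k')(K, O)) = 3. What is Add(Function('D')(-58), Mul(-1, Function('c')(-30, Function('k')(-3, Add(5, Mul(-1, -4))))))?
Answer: Rational(-2649, 7) ≈ -378.43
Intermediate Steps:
Function('k')(K, O) = Rational(3, 7) (Function('k')(K, O) = Mul(Rational(1, 7), 3) = Rational(3, 7))
Function('D')(y) = Mul(Add(4, y), Add(65, y))
Add(Function('D')(-58), Mul(-1, Function('c')(-30, Function('k')(-3, Add(5, Mul(-1, -4)))))) = Add(Add(260, Pow(-58, 2), Mul(69, -58)), Mul(-1, Rational(3, 7))) = Add(Add(260, 3364, -4002), Rational(-3, 7)) = Add(-378, Rational(-3, 7)) = Rational(-2649, 7)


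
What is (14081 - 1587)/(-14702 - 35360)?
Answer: -6247/25031 ≈ -0.24957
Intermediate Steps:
(14081 - 1587)/(-14702 - 35360) = 12494/(-50062) = 12494*(-1/50062) = -6247/25031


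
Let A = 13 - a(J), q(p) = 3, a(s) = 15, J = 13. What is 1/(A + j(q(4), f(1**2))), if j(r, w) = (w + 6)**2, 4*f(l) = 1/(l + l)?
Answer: 64/2273 ≈ 0.028157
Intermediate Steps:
f(l) = 1/(8*l) (f(l) = 1/(4*(l + l)) = 1/(4*((2*l))) = (1/(2*l))/4 = 1/(8*l))
A = -2 (A = 13 - 1*15 = 13 - 15 = -2)
j(r, w) = (6 + w)**2
1/(A + j(q(4), f(1**2))) = 1/(-2 + (6 + 1/(8*(1**2)))**2) = 1/(-2 + (6 + (1/8)/1)**2) = 1/(-2 + (6 + (1/8)*1)**2) = 1/(-2 + (6 + 1/8)**2) = 1/(-2 + (49/8)**2) = 1/(-2 + 2401/64) = 1/(2273/64) = 64/2273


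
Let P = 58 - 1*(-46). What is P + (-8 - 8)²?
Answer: 360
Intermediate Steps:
P = 104 (P = 58 + 46 = 104)
P + (-8 - 8)² = 104 + (-8 - 8)² = 104 + (-16)² = 104 + 256 = 360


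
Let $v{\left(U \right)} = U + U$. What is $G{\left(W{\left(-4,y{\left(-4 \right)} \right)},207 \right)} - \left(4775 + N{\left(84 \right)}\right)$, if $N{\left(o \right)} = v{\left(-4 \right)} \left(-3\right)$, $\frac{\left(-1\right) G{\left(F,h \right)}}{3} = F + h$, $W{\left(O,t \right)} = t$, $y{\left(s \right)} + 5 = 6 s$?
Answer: $-5333$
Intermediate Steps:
$y{\left(s \right)} = -5 + 6 s$
$G{\left(F,h \right)} = - 3 F - 3 h$ ($G{\left(F,h \right)} = - 3 \left(F + h\right) = - 3 F - 3 h$)
$v{\left(U \right)} = 2 U$
$N{\left(o \right)} = 24$ ($N{\left(o \right)} = 2 \left(-4\right) \left(-3\right) = \left(-8\right) \left(-3\right) = 24$)
$G{\left(W{\left(-4,y{\left(-4 \right)} \right)},207 \right)} - \left(4775 + N{\left(84 \right)}\right) = \left(- 3 \left(-5 + 6 \left(-4\right)\right) - 621\right) - \left(4775 + 24\right) = \left(- 3 \left(-5 - 24\right) - 621\right) - 4799 = \left(\left(-3\right) \left(-29\right) - 621\right) - 4799 = \left(87 - 621\right) - 4799 = -534 - 4799 = -5333$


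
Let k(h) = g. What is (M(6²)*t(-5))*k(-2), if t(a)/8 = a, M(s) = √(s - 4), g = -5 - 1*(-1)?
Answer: 640*√2 ≈ 905.10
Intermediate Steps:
g = -4 (g = -5 + 1 = -4)
M(s) = √(-4 + s)
k(h) = -4
t(a) = 8*a
(M(6²)*t(-5))*k(-2) = (√(-4 + 6²)*(8*(-5)))*(-4) = (√(-4 + 36)*(-40))*(-4) = (√32*(-40))*(-4) = ((4*√2)*(-40))*(-4) = -160*√2*(-4) = 640*√2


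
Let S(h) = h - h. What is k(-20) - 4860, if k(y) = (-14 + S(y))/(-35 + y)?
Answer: -267286/55 ≈ -4859.7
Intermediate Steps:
S(h) = 0
k(y) = -14/(-35 + y) (k(y) = (-14 + 0)/(-35 + y) = -14/(-35 + y))
k(-20) - 4860 = -14/(-35 - 20) - 4860 = -14/(-55) - 4860 = -14*(-1/55) - 4860 = 14/55 - 4860 = -267286/55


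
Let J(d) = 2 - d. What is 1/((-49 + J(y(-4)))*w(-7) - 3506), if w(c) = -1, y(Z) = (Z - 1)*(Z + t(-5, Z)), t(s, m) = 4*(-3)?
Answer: -1/3379 ≈ -0.00029595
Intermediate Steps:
t(s, m) = -12
y(Z) = (-1 + Z)*(-12 + Z) (y(Z) = (Z - 1)*(Z - 12) = (-1 + Z)*(-12 + Z))
1/((-49 + J(y(-4)))*w(-7) - 3506) = 1/((-49 + (2 - (12 + (-4)² - 13*(-4))))*(-1) - 3506) = 1/((-49 + (2 - (12 + 16 + 52)))*(-1) - 3506) = 1/((-49 + (2 - 1*80))*(-1) - 3506) = 1/((-49 + (2 - 80))*(-1) - 3506) = 1/((-49 - 78)*(-1) - 3506) = 1/(-127*(-1) - 3506) = 1/(127 - 3506) = 1/(-3379) = -1/3379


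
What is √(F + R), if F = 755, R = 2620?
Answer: 15*√15 ≈ 58.095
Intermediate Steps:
√(F + R) = √(755 + 2620) = √3375 = 15*√15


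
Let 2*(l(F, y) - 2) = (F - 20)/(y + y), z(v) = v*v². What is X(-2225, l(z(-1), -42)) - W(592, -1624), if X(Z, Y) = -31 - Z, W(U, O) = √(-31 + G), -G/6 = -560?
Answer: 2194 - √3329 ≈ 2136.3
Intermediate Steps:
G = 3360 (G = -6*(-560) = 3360)
z(v) = v³
l(F, y) = 2 + (-20 + F)/(4*y) (l(F, y) = 2 + ((F - 20)/(y + y))/2 = 2 + ((-20 + F)/((2*y)))/2 = 2 + ((-20 + F)*(1/(2*y)))/2 = 2 + ((-20 + F)/(2*y))/2 = 2 + (-20 + F)/(4*y))
W(U, O) = √3329 (W(U, O) = √(-31 + 3360) = √3329)
X(-2225, l(z(-1), -42)) - W(592, -1624) = (-31 - 1*(-2225)) - √3329 = (-31 + 2225) - √3329 = 2194 - √3329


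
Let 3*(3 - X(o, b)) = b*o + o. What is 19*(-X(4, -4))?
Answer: -133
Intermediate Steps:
X(o, b) = 3 - o/3 - b*o/3 (X(o, b) = 3 - (b*o + o)/3 = 3 - (o + b*o)/3 = 3 + (-o/3 - b*o/3) = 3 - o/3 - b*o/3)
19*(-X(4, -4)) = 19*(-(3 - ⅓*4 - ⅓*(-4)*4)) = 19*(-(3 - 4/3 + 16/3)) = 19*(-1*7) = 19*(-7) = -133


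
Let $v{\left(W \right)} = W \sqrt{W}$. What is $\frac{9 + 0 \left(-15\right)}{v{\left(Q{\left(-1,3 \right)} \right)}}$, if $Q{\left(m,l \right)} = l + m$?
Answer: $\frac{9 \sqrt{2}}{4} \approx 3.182$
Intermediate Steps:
$v{\left(W \right)} = W^{\frac{3}{2}}$
$\frac{9 + 0 \left(-15\right)}{v{\left(Q{\left(-1,3 \right)} \right)}} = \frac{9 + 0 \left(-15\right)}{\left(3 - 1\right)^{\frac{3}{2}}} = \frac{9 + 0}{2^{\frac{3}{2}}} = \frac{9}{2 \sqrt{2}} = 9 \frac{\sqrt{2}}{4} = \frac{9 \sqrt{2}}{4}$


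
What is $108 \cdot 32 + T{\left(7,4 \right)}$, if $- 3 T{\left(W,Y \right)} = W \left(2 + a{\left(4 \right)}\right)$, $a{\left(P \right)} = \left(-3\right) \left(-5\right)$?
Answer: $\frac{10249}{3} \approx 3416.3$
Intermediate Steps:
$a{\left(P \right)} = 15$
$T{\left(W,Y \right)} = - \frac{17 W}{3}$ ($T{\left(W,Y \right)} = - \frac{W \left(2 + 15\right)}{3} = - \frac{W 17}{3} = - \frac{17 W}{3}$)
$108 \cdot 32 + T{\left(7,4 \right)} = 108 \cdot 32 - \frac{119}{3} = 3456 - \frac{119}{3} = \frac{10249}{3}$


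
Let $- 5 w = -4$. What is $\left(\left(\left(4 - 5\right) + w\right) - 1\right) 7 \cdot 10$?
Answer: $-84$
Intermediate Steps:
$w = \frac{4}{5}$ ($w = \left(- \frac{1}{5}\right) \left(-4\right) = \frac{4}{5} \approx 0.8$)
$\left(\left(\left(4 - 5\right) + w\right) - 1\right) 7 \cdot 10 = \left(\left(\left(4 - 5\right) + \frac{4}{5}\right) - 1\right) 7 \cdot 10 = \left(\left(-1 + \frac{4}{5}\right) - 1\right) 7 \cdot 10 = \left(- \frac{1}{5} - 1\right) 7 \cdot 10 = \left(- \frac{6}{5}\right) 7 \cdot 10 = \left(- \frac{42}{5}\right) 10 = -84$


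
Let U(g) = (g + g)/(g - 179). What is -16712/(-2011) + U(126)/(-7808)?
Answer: 1729083365/208050016 ≈ 8.3109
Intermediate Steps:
U(g) = 2*g/(-179 + g) (U(g) = (2*g)/(-179 + g) = 2*g/(-179 + g))
-16712/(-2011) + U(126)/(-7808) = -16712/(-2011) + (2*126/(-179 + 126))/(-7808) = -16712*(-1/2011) + (2*126/(-53))*(-1/7808) = 16712/2011 + (2*126*(-1/53))*(-1/7808) = 16712/2011 - 252/53*(-1/7808) = 16712/2011 + 63/103456 = 1729083365/208050016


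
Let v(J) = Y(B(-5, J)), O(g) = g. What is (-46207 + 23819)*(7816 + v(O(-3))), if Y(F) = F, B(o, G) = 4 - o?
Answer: -175186100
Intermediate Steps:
v(J) = 9 (v(J) = 4 - 1*(-5) = 4 + 5 = 9)
(-46207 + 23819)*(7816 + v(O(-3))) = (-46207 + 23819)*(7816 + 9) = -22388*7825 = -175186100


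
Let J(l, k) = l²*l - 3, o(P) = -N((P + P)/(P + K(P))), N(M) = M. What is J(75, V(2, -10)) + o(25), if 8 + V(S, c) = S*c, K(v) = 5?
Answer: 1265611/3 ≈ 4.2187e+5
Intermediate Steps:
V(S, c) = -8 + S*c
o(P) = -2*P/(5 + P) (o(P) = -(P + P)/(P + 5) = -2*P/(5 + P))
J(l, k) = -3 + l³ (J(l, k) = l³ - 3 = -3 + l³)
J(75, V(2, -10)) + o(25) = (-3 + 75³) - 2*25/(5 + 25) = (-3 + 421875) - 2*25/30 = 421872 - 2*25*1/30 = 421872 - 5/3 = 1265611/3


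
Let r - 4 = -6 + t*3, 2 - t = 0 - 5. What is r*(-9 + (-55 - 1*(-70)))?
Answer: 114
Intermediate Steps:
t = 7 (t = 2 - (0 - 5) = 2 - 1*(-5) = 2 + 5 = 7)
r = 19 (r = 4 + (-6 + 7*3) = 4 + (-6 + 21) = 4 + 15 = 19)
r*(-9 + (-55 - 1*(-70))) = 19*(-9 + (-55 - 1*(-70))) = 19*(-9 + (-55 + 70)) = 19*(-9 + 15) = 19*6 = 114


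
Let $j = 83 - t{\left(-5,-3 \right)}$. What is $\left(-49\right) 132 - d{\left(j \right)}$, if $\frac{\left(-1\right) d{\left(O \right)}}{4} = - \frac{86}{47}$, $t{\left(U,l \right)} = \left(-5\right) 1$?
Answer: $- \frac{304340}{47} \approx -6475.3$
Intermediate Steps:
$t{\left(U,l \right)} = -5$
$j = 88$ ($j = 83 - -5 = 83 + 5 = 88$)
$d{\left(O \right)} = \frac{344}{47}$ ($d{\left(O \right)} = - 4 \left(- \frac{86}{47}\right) = - 4 \left(\left(-86\right) \frac{1}{47}\right) = \left(-4\right) \left(- \frac{86}{47}\right) = \frac{344}{47}$)
$\left(-49\right) 132 - d{\left(j \right)} = \left(-49\right) 132 - \frac{344}{47} = -6468 - \frac{344}{47} = - \frac{304340}{47}$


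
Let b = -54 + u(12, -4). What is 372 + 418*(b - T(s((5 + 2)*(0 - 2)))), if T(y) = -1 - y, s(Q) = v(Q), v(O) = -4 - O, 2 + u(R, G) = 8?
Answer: -15094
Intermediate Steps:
u(R, G) = 6 (u(R, G) = -2 + 8 = 6)
s(Q) = -4 - Q
b = -48 (b = -54 + 6 = -48)
372 + 418*(b - T(s((5 + 2)*(0 - 2)))) = 372 + 418*(-48 - (-1 - (-4 - (5 + 2)*(0 - 2)))) = 372 + 418*(-48 - (-1 - (-4 - 7*(-2)))) = 372 + 418*(-48 - (-1 - (-4 - 1*(-14)))) = 372 + 418*(-48 - (-1 - (-4 + 14))) = 372 + 418*(-48 - (-1 - 1*10)) = 372 + 418*(-48 - (-1 - 10)) = 372 + 418*(-48 - 1*(-11)) = 372 + 418*(-48 + 11) = 372 + 418*(-37) = 372 - 15466 = -15094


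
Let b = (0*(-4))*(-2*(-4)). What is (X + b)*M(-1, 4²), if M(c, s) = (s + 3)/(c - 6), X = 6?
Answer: -114/7 ≈ -16.286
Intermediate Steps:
M(c, s) = (3 + s)/(-6 + c)
b = 0 (b = 0*8 = 0)
(X + b)*M(-1, 4²) = (6 + 0)*((3 + 4²)/(-6 - 1)) = 6*((3 + 16)/(-7)) = 6*(-⅐*19) = 6*(-19/7) = -114/7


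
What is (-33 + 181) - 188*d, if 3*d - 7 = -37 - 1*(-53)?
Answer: -3880/3 ≈ -1293.3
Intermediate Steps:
d = 23/3 (d = 7/3 + (-37 - 1*(-53))/3 = 7/3 + (-37 + 53)/3 = 7/3 + (1/3)*16 = 7/3 + 16/3 = 23/3 ≈ 7.6667)
(-33 + 181) - 188*d = (-33 + 181) - 188*23/3 = 148 - 4324/3 = -3880/3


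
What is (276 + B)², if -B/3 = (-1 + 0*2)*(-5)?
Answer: 68121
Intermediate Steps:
B = -15 (B = -3*(-1 + 0*2)*(-5) = -3*(-1 + 0)*(-5) = -(-3)*(-5) = -3*5 = -15)
(276 + B)² = (276 - 15)² = 261² = 68121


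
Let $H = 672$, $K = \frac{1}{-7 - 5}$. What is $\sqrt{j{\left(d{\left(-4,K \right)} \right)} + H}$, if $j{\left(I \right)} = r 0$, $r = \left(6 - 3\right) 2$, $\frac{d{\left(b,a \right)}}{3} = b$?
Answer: $4 \sqrt{42} \approx 25.923$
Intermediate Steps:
$K = - \frac{1}{12}$ ($K = \frac{1}{-12} = - \frac{1}{12} \approx -0.083333$)
$d{\left(b,a \right)} = 3 b$
$r = 6$ ($r = 3 \cdot 2 = 6$)
$j{\left(I \right)} = 0$ ($j{\left(I \right)} = 6 \cdot 0 = 0$)
$\sqrt{j{\left(d{\left(-4,K \right)} \right)} + H} = \sqrt{0 + 672} = \sqrt{672} = 4 \sqrt{42}$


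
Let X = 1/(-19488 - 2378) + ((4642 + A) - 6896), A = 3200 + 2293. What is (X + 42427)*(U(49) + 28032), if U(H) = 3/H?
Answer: 1371555634818105/1071434 ≈ 1.2801e+9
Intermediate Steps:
A = 5493
X = 70823973/21866 (X = 1/(-19488 - 2378) + ((4642 + 5493) - 6896) = 1/(-21866) + (10135 - 6896) = -1/21866 + 3239 = 70823973/21866 ≈ 3239.0)
(X + 42427)*(U(49) + 28032) = (70823973/21866 + 42427)*(3/49 + 28032) = 998532755*(3*(1/49) + 28032)/21866 = 998532755*(3/49 + 28032)/21866 = (998532755/21866)*(1373571/49) = 1371555634818105/1071434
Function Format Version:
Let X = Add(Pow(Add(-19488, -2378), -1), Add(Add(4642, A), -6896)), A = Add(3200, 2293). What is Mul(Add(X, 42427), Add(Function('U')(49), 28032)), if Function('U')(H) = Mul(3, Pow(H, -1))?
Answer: Rational(1371555634818105, 1071434) ≈ 1.2801e+9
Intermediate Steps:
A = 5493
X = Rational(70823973, 21866) (X = Add(Pow(Add(-19488, -2378), -1), Add(Add(4642, 5493), -6896)) = Add(Pow(-21866, -1), Add(10135, -6896)) = Add(Rational(-1, 21866), 3239) = Rational(70823973, 21866) ≈ 3239.0)
Mul(Add(X, 42427), Add(Function('U')(49), 28032)) = Mul(Add(Rational(70823973, 21866), 42427), Add(Mul(3, Pow(49, -1)), 28032)) = Mul(Rational(998532755, 21866), Add(Mul(3, Rational(1, 49)), 28032)) = Mul(Rational(998532755, 21866), Add(Rational(3, 49), 28032)) = Mul(Rational(998532755, 21866), Rational(1373571, 49)) = Rational(1371555634818105, 1071434)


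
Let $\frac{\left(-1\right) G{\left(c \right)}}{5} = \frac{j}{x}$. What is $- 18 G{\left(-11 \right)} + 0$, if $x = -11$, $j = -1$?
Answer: $\frac{90}{11} \approx 8.1818$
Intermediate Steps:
$G{\left(c \right)} = - \frac{5}{11}$ ($G{\left(c \right)} = - 5 \left(- \frac{1}{-11}\right) = - 5 \left(\left(-1\right) \left(- \frac{1}{11}\right)\right) = \left(-5\right) \frac{1}{11} = - \frac{5}{11}$)
$- 18 G{\left(-11 \right)} + 0 = \left(-18\right) \left(- \frac{5}{11}\right) + 0 = \frac{90}{11} + 0 = \frac{90}{11}$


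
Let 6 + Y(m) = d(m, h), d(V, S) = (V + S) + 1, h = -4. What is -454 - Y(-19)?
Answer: -426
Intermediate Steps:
d(V, S) = 1 + S + V (d(V, S) = (S + V) + 1 = 1 + S + V)
Y(m) = -9 + m (Y(m) = -6 + (1 - 4 + m) = -6 + (-3 + m) = -9 + m)
-454 - Y(-19) = -454 - (-9 - 19) = -454 - 1*(-28) = -454 + 28 = -426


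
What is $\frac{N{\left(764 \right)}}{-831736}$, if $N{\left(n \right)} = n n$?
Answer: $- \frac{72962}{103967} \approx -0.70178$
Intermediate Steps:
$N{\left(n \right)} = n^{2}$
$\frac{N{\left(764 \right)}}{-831736} = \frac{764^{2}}{-831736} = 583696 \left(- \frac{1}{831736}\right) = - \frac{72962}{103967}$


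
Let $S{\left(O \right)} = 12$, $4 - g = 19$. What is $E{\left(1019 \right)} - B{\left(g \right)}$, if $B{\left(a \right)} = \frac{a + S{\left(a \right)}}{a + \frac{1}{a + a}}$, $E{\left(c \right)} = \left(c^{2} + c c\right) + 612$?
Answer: $\frac{936877544}{451} \approx 2.0773 \cdot 10^{6}$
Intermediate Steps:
$g = -15$ ($g = 4 - 19 = -15$)
$E{\left(c \right)} = 612 + 2 c^{2}$ ($E{\left(c \right)} = \left(c^{2} + c^{2}\right) + 612 = 2 c^{2} + 612 = 612 + 2 c^{2}$)
$B{\left(a \right)} = \frac{12 + a}{a + \frac{1}{2 a}}$ ($B{\left(a \right)} = \frac{a + 12}{a + \frac{1}{a + a}} = \frac{12 + a}{a + \frac{1}{2 a}}$)
$E{\left(1019 \right)} - B{\left(g \right)} = \left(612 + 2 \cdot 1019^{2}\right) - 2 \left(-15\right) \frac{1}{1 + 2 \left(-15\right)^{2}} \left(12 - 15\right) = \left(612 + 2 \cdot 1038361\right) - 2 \left(-15\right) \frac{1}{1 + 2 \cdot 225} \left(-3\right) = \left(612 + 2076722\right) - 2 \left(-15\right) \frac{1}{1 + 450} \left(-3\right) = 2077334 - 2 \left(-15\right) \frac{1}{451} \left(-3\right) = 2077334 - \frac{90}{451} = \frac{936877544}{451}$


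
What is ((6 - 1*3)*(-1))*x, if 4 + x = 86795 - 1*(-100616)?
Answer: -562221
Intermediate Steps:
x = 187407 (x = -4 + (86795 - 1*(-100616)) = -4 + (86795 + 100616) = -4 + 187411 = 187407)
((6 - 1*3)*(-1))*x = ((6 - 1*3)*(-1))*187407 = ((6 - 3)*(-1))*187407 = (3*(-1))*187407 = -3*187407 = -562221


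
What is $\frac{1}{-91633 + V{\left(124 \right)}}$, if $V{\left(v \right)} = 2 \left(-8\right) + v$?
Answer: $- \frac{1}{91525} \approx -1.0926 \cdot 10^{-5}$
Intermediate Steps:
$V{\left(v \right)} = -16 + v$
$\frac{1}{-91633 + V{\left(124 \right)}} = \frac{1}{-91633 + \left(-16 + 124\right)} = \frac{1}{-91633 + 108} = \frac{1}{-91525} = - \frac{1}{91525}$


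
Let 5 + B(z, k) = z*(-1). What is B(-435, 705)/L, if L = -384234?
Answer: -215/192117 ≈ -0.0011191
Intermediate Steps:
B(z, k) = -5 - z (B(z, k) = -5 + z*(-1) = -5 - z)
B(-435, 705)/L = (-5 - 1*(-435))/(-384234) = (-5 + 435)*(-1/384234) = 430*(-1/384234) = -215/192117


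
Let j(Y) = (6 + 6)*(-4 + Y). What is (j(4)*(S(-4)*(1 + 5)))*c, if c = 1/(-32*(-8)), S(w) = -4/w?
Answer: 0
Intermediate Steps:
j(Y) = -48 + 12*Y (j(Y) = 12*(-4 + Y) = -48 + 12*Y)
c = 1/256 (c = -1/32*(-⅛) = 1/256 ≈ 0.0039063)
(j(4)*(S(-4)*(1 + 5)))*c = ((-48 + 12*4)*((-4/(-4))*(1 + 5)))*(1/256) = ((-48 + 48)*(-4*(-¼)*6))*(1/256) = (0*(1*6))*(1/256) = (0*6)*(1/256) = 0*(1/256) = 0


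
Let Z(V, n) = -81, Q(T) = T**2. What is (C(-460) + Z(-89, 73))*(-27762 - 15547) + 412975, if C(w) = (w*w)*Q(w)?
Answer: -1939141415118996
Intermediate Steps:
C(w) = w**4 (C(w) = (w*w)*w**2 = w**2*w**2 = w**4)
(C(-460) + Z(-89, 73))*(-27762 - 15547) + 412975 = ((-460)**4 - 81)*(-27762 - 15547) + 412975 = (44774560000 - 81)*(-43309) + 412975 = 44774559919*(-43309) + 412975 = -1939141415531971 + 412975 = -1939141415118996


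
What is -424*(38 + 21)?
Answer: -25016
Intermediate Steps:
-424*(38 + 21) = -424*59 = -25016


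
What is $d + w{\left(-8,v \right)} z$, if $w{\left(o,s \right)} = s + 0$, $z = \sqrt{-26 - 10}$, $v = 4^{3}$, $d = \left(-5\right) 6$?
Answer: $-30 + 384 i \approx -30.0 + 384.0 i$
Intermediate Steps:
$d = -30$
$v = 64$
$z = 6 i$ ($z = \sqrt{-36} = 6 i \approx 6.0 i$)
$w{\left(o,s \right)} = s$
$d + w{\left(-8,v \right)} z = -30 + 64 \cdot 6 i = -30 + 384 i$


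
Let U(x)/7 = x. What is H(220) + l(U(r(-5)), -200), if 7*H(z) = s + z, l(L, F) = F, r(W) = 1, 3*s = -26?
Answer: -3566/21 ≈ -169.81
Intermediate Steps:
s = -26/3 (s = (⅓)*(-26) = -26/3 ≈ -8.6667)
U(x) = 7*x
H(z) = -26/21 + z/7 (H(z) = (-26/3 + z)/7 = -26/21 + z/7)
H(220) + l(U(r(-5)), -200) = (-26/21 + (⅐)*220) - 200 = (-26/21 + 220/7) - 200 = 634/21 - 200 = -3566/21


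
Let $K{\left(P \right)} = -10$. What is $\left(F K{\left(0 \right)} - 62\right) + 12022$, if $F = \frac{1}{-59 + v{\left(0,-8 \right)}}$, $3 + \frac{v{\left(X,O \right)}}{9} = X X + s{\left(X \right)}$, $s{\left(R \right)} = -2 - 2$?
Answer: $\frac{729565}{61} \approx 11960.0$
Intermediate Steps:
$s{\left(R \right)} = -4$
$v{\left(X,O \right)} = -63 + 9 X^{2}$ ($v{\left(X,O \right)} = -27 + 9 \left(X X - 4\right) = -27 + 9 \left(X^{2} - 4\right) = -27 + 9 \left(-4 + X^{2}\right) = -27 + \left(-36 + 9 X^{2}\right) = -63 + 9 X^{2}$)
$F = - \frac{1}{122}$ ($F = \frac{1}{-59 - \left(63 - 9 \cdot 0^{2}\right)} = \frac{1}{-59 + \left(-63 + 9 \cdot 0\right)} = \frac{1}{-59 + \left(-63 + 0\right)} = \frac{1}{-59 - 63} = \frac{1}{-122} = - \frac{1}{122} \approx -0.0081967$)
$\left(F K{\left(0 \right)} - 62\right) + 12022 = \left(\left(- \frac{1}{122}\right) \left(-10\right) - 62\right) + 12022 = \left(\frac{5}{61} - 62\right) + 12022 = - \frac{3777}{61} + 12022 = \frac{729565}{61}$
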